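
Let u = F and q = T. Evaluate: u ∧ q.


Conjunction is true only when both operands are true.
Substitute: u=F, q=T.
F ∧ T evaluates to F.

F


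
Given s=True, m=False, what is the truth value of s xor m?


Exclusive or is true when exactly one operand is true.
Substitute: s=True, m=False.
True xor False evaluates to True.

True


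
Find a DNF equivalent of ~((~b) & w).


Step 1: Apply De Morgan: ¬((¬b) ∧ w) = ¬(¬b) ∨ ¬w.
Step 2: Eliminate any double negations (¬¬X = X).

b | (~w)


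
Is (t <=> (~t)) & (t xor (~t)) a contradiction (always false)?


Truth table over {t}:
t | φ
-----
False | False
True | False
Every row is false.

Yes, it is a contradiction.


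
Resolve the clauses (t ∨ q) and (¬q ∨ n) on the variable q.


The clauses contain complementary literals q and ¬q.
Resolution eliminates this pair and disjoins the remaining literals (merging duplicates).

(t ∨ n)


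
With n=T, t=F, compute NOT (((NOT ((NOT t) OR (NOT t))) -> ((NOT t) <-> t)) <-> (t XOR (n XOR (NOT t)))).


Substitute n=T, t=F:
… (earlier sub-steps elided)
(NOT t) OR (NOT t) = T OR T = T
NOT ((NOT t) OR (NOT t)) = F
NOT t = T
(NOT t) <-> t = T <-> F = F
(NOT ((NOT t) OR (NOT t))) -> ((NOT t) <-> t) = F -> F = T
NOT t = T
n XOR (NOT t) = T XOR T = F
t XOR (n XOR (NOT t)) = F XOR F = F
((NOT ((NOT t) OR (NOT t))) -> ((NOT t) <-> t)) <-> (t XOR (n XOR (NOT t))) = T <-> F = F
NOT (((NOT ((NOT t) OR (NOT t))) -> ((NOT t) <-> t)) <-> (t XOR (n XOR (NOT t)))) = T

T


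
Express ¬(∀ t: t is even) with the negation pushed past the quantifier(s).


¬(∀ x: φ) = ∃ x: ¬φ, and ¬(∃ x: φ) = ∀ x: ¬φ.
Apply to the universal statement.

∃ t: ¬(t is even)


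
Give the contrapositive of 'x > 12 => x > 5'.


The contrapositive of (P → Q) is (¬Q → ¬P); it is logically equivalent to the original.
Here P = 'x > 12' and Q = 'x > 5'.

If not (x > 5), then not (x > 12).


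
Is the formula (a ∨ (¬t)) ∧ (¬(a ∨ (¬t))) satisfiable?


Check all 4 assignments over {a, t}:
a | t | φ
---------
F | F | F
T | F | F
F | T | F
T | T | F
No assignment makes the formula true.

Unsatisfiable.


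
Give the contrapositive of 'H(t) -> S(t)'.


The contrapositive of (P → Q) is (¬Q → ¬P); it is logically equivalent to the original.
Here P = 'H(t)' and Q = 'S(t)'.

If not (S(t)), then not (H(t)).


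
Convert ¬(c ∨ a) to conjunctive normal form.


Step 1: Apply De Morgan: ¬(c ∨ a) = ¬c ∧ ¬a.

(¬c) ∧ (¬a)


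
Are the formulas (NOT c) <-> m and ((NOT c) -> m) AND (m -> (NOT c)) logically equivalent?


Compare truth tables:
c | m | φ | ψ
-------------
F | F | F | F
T | F | T | T
F | T | T | T
T | T | F | F
The columns φ and ψ agree on every row.

Yes, they are logically equivalent.


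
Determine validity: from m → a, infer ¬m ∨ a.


This matches the form of material implication: the conclusion follows in every model of the premises.

Valid.


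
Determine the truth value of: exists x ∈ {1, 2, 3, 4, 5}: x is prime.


Evaluate the predicate on each element: 1:False, 2:True, 3:True, 4:False, 5:True.
Witness x = 2 satisfies the predicate.

True


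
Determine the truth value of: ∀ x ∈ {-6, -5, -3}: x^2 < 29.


Evaluate the predicate on each element: -6:F, -5:T, -3:T.
Counterexample x = -6 fails the predicate.

F


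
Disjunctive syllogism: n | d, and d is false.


Disjunctive syllogism: from (P ∨ Q) and ¬P, infer Q.
One disjunct, 'd', is ruled out; the other must hold.

n


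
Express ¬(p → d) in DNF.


Step 1: Rewrite implication then negate: ¬(¬p ∨ d) = p ∧ ¬d.

p ∧ (¬d)


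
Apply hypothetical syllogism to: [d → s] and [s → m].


Hypothetical syllogism: from (P → Q) and (Q → R), infer (P → R).
Chain the two implications through the shared middle term 's'.

d → m


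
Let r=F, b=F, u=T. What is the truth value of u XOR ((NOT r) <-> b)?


Substitute r=F, b=F, u=T:
NOT r = T
(NOT r) <-> b = T <-> F = F
u XOR ((NOT r) <-> b) = T XOR F = T

T


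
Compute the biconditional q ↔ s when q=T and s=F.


Biconditional is true when both operands have the same truth value.
Substitute: q=T, s=F.
T ↔ F evaluates to F.

F


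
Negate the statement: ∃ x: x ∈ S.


¬(∀ x: φ) = ∃ x: ¬φ, and ¬(∃ x: φ) = ∀ x: ¬φ.
Apply to the existential statement.

∀ x: ¬(x ∈ S)


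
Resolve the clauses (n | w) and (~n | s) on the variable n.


The clauses contain complementary literals n and ~n.
Resolution eliminates this pair and disjoins the remaining literals (merging duplicates).

(w | s)


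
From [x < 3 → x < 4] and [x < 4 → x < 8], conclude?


Hypothetical syllogism: from (P → Q) and (Q → R), infer (P → R).
Chain the two implications through the shared middle term 'x < 4'.

x < 3 → x < 8


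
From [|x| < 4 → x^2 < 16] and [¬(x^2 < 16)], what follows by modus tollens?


Modus tollens: from (P → Q) and ¬Q, infer ¬P.
Q = 'x^2 < 16' is denied; since P → Q, P must also fail.

Not (|x| < 4).


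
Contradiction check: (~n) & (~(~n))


Truth table over {n}:
n | φ
-----
False | False
True | False
Every row is false.

Yes, it is a contradiction.


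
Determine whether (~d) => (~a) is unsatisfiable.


Truth table over {a, d}:
a | d | φ
---------
False | False | True
True | False | False
False | True | True
True | True | True
Satisfying assignment at row 1: a=False, d=False gives True.

No, it is not a contradiction.


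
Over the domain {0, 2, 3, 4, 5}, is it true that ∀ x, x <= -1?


Evaluate the predicate on each element: 0:F, 2:F, 3:F, 4:F, 5:F.
Counterexample x = 0 fails the predicate.

F


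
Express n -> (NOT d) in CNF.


Step 1: Rewrite n → (¬d) as ¬n ∨ (¬d).

(NOT n) OR (NOT d)


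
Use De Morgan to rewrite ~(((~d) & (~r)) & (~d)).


De Morgan: the negation of a conjunction is the disjunction of the negations.
Distribute ~ across &, flipping it to |, and negate each literal.

(d | r) | d


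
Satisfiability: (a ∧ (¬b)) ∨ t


Search for a satisfying assignment over {a, b, t}.
Try a=T, b=F, t=F: the formula evaluates to T.
A satisfying assignment exists.

Satisfiable.


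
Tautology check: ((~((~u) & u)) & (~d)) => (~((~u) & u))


Build the truth table over {d, u}:
d | u | φ
---------
False | False | True
True | False | True
False | True | True
True | True | True
Every row evaluates to true.

Yes, it is a tautology.


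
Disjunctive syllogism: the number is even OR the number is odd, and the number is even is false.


Disjunctive syllogism: from (P ∨ Q) and ¬P, infer Q.
One disjunct, 'the number is even', is ruled out; the other must hold.

the number is odd


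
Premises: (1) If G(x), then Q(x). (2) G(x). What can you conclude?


Modus ponens: from (P → Q) and P, infer Q.
P = 'G(x)' is asserted, and P → Q holds, so Q follows.

Q(x).


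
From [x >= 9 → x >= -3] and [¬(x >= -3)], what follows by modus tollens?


Modus tollens: from (P → Q) and ¬Q, infer ¬P.
Q = 'x >= -3' is denied; since P → Q, P must also fail.

Not (x >= 9).


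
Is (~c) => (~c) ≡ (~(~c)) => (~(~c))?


Compare truth tables:
c | φ | ψ
---------
False | True | True
True | True | True
The columns φ and ψ agree on every row.

Yes, they are logically equivalent.


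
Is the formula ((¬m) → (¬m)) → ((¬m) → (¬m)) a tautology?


Build the truth table over {m}:
m | φ
-----
F | T
T | T
Every row evaluates to true.

Yes, it is a tautology.


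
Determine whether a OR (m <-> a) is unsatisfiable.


Truth table over {a, m}:
a | m | φ
---------
F | F | T
T | F | T
F | T | F
T | T | T
Satisfying assignment at row 1: a=F, m=F gives T.

No, it is not a contradiction.


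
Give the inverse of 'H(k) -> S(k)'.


The inverse of (P → Q) is (¬P → ¬Q). It is equivalent to the converse, not to the original.
Here P = 'H(k)' and Q = 'S(k)'.

If not (H(k)), then not (S(k)).


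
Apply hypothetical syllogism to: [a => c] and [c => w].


Hypothetical syllogism: from (P → Q) and (Q → R), infer (P → R).
Chain the two implications through the shared middle term 'c'.

a => w


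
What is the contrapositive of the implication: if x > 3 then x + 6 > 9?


The contrapositive of (P → Q) is (¬Q → ¬P); it is logically equivalent to the original.
Here P = 'x > 3' and Q = 'x + 6 > 9'.

If not (x + 6 > 9), then not (x > 3).


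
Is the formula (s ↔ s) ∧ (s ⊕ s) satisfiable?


Check all 2 assignments over {s}:
s | φ
-----
F | F
T | F
No assignment makes the formula true.

Unsatisfiable.


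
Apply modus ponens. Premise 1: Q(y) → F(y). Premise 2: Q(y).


Modus ponens: from (P → Q) and P, infer Q.
P = 'Q(y)' is asserted, and P → Q holds, so Q follows.

F(y).


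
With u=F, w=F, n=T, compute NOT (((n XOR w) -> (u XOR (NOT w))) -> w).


Substitute u=F, w=F, n=T:
n XOR w = T XOR F = T
NOT w = T
u XOR (NOT w) = F XOR T = T
(n XOR w) -> (u XOR (NOT w)) = T -> T = T
((n XOR w) -> (u XOR (NOT w))) -> w = T -> F = F
NOT (((n XOR w) -> (u XOR (NOT w))) -> w) = T

T


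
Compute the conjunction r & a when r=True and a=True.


Conjunction is true only when both operands are true.
Substitute: r=True, a=True.
True & True evaluates to True.

True


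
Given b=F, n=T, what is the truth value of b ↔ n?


Biconditional is true when both operands have the same truth value.
Substitute: b=F, n=T.
F ↔ T evaluates to F.

F


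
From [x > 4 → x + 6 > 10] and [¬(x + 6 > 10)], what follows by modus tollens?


Modus tollens: from (P → Q) and ¬Q, infer ¬P.
Q = 'x + 6 > 10' is denied; since P → Q, P must also fail.

Not (x > 4).


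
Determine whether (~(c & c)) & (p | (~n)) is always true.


Build the truth table over {c, n, p}:
c | n | p | φ
-------------
False | False | False | True
True | False | False | False
False | True | False | False
True | True | False | False
False | False | True | True
True | False | True | False
False | True | True | True
True | True | True | False
Counterexample at row 2: with c=True, n=False, p=False, the formula is False.

No, it is not a tautology.


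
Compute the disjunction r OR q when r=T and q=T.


Disjunction is false only when both operands are false.
Substitute: r=T, q=T.
T OR T evaluates to T.

T


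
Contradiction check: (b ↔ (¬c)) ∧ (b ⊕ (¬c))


Truth table over {b, c}:
b | c | φ
---------
F | F | F
T | F | F
F | T | F
T | T | F
Every row is false.

Yes, it is a contradiction.


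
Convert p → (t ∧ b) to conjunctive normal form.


Step 1: Rewrite p → (t ∧ b) as ¬p ∨ (t ∧ b).
Step 2: Distribute ∨ over ∧.

((¬p) ∨ t) ∧ ((¬p) ∨ b)


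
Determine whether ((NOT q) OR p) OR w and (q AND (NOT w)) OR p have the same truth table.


Compare truth tables:
p | q | w | φ | ψ
-----------------
F | F | F | T | F
T | F | F | T | T
F | T | F | F | T
T | T | F | T | T
F | F | T | T | F
T | F | T | T | T
F | T | T | T | F
T | T | T | T | T
They differ at row 1 (p=F, q=F, w=F): φ=T but ψ=F.

No, they are not logically equivalent.


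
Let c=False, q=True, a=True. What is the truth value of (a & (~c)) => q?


Substitute c=False, q=True, a=True:
~c = True
a & (~c) = True & True = True
(a & (~c)) => q = True => True = True

True


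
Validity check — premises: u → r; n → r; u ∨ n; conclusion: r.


This matches the form of proof by cases: the conclusion follows in every model of the premises.

Valid.


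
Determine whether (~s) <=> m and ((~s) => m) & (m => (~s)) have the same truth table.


Compare truth tables:
m | s | φ | ψ
-------------
False | False | False | False
True | False | True | True
False | True | True | True
True | True | False | False
The columns φ and ψ agree on every row.

Yes, they are logically equivalent.


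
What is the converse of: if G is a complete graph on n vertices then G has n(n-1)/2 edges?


The converse of (P → Q) is (Q → P). It is not in general equivalent to the original.
Here P = 'G is a complete graph on n vertices' and Q = 'G has n(n-1)/2 edges'.

If G has n(n-1)/2 edges, then G is a complete graph on n vertices.


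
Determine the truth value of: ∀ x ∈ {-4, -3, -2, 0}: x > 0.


Evaluate the predicate on each element: -4:F, -3:F, -2:F, 0:F.
Counterexample x = -4 fails the predicate.

F


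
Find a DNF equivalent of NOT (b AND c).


Step 1: Apply De Morgan: ¬(b ∧ c) = ¬b ∨ ¬c.

(NOT b) OR (NOT c)


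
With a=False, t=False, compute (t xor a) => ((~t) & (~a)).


Substitute a=False, t=False:
t xor a = False xor False = False
~t = True
~a = True
(~t) & (~a) = True & True = True
(t xor a) => ((~t) & (~a)) = False => True = True

True


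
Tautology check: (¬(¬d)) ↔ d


Build the truth table over {d}:
d | φ
-----
F | T
T | T
Every row evaluates to true.

Yes, it is a tautology.


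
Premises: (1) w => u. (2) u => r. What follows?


Hypothetical syllogism: from (P → Q) and (Q → R), infer (P → R).
Chain the two implications through the shared middle term 'u'.

w => r


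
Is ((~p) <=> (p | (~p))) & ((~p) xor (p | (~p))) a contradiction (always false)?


Truth table over {p}:
p | φ
-----
False | False
True | False
Every row is false.

Yes, it is a contradiction.


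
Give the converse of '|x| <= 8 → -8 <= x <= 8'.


The converse of (P → Q) is (Q → P). It is not in general equivalent to the original.
Here P = '|x| <= 8' and Q = '-8 <= x <= 8'.

If -8 <= x <= 8, then |x| <= 8.


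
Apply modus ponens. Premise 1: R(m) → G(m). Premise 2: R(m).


Modus ponens: from (P → Q) and P, infer Q.
P = 'R(m)' is asserted, and P → Q holds, so Q follows.

G(m).


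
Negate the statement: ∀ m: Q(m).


¬(∀ x: φ) = ∃ x: ¬φ, and ¬(∃ x: φ) = ∀ x: ¬φ.
Apply to the universal statement.

∃ m: ¬(Q(m))


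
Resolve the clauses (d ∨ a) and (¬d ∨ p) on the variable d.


The clauses contain complementary literals d and ¬d.
Resolution eliminates this pair and disjoins the remaining literals (merging duplicates).

(a ∨ p)


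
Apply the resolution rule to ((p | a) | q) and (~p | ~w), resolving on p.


The clauses contain complementary literals p and ~p.
Resolution eliminates this pair and disjoins the remaining literals (merging duplicates).

((a | q) | ~w)


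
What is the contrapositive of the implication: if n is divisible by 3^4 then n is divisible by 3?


The contrapositive of (P → Q) is (¬Q → ¬P); it is logically equivalent to the original.
Here P = 'n is divisible by 3^4' and Q = 'n is divisible by 3'.

If not (n is divisible by 3), then not (n is divisible by 3^4).


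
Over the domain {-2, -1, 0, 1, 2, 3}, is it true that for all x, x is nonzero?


Evaluate the predicate on each element: -2:T, -1:T, 0:F, 1:T, 2:T, 3:T.
Counterexample x = 0 fails the predicate.

F


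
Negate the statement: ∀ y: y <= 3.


¬(∀ x: φ) = ∃ x: ¬φ, and ¬(∃ x: φ) = ∀ x: ¬φ.
Apply to the universal statement.

∃ y: ¬(y <= 3)


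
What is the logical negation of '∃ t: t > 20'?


¬(∀ x: φ) = ∃ x: ¬φ, and ¬(∃ x: φ) = ∀ x: ¬φ.
Apply to the existential statement.

∀ t: ¬(t > 20)


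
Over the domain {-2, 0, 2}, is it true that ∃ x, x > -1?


Evaluate the predicate on each element: -2:F, 0:T, 2:T.
Witness x = 0 satisfies the predicate.

T


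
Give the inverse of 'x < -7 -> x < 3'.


The inverse of (P → Q) is (¬P → ¬Q). It is equivalent to the converse, not to the original.
Here P = 'x < -7' and Q = 'x < 3'.

If not (x < -7), then not (x < 3).


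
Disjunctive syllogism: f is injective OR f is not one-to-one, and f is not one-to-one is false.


Disjunctive syllogism: from (P ∨ Q) and ¬P, infer Q.
One disjunct, 'f is not one-to-one', is ruled out; the other must hold.

f is injective


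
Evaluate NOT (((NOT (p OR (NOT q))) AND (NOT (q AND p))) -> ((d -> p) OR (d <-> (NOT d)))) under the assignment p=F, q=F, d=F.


Substitute p=F, q=F, d=F:
… (earlier sub-steps elided)
NOT (p OR (NOT q)) = F
q AND p = F AND F = F
NOT (q AND p) = T
(NOT (p OR (NOT q))) AND (NOT (q AND p)) = F AND T = F
d -> p = F -> F = T
NOT d = T
d <-> (NOT d) = F <-> T = F
(d -> p) OR (d <-> (NOT d)) = T OR F = T
((NOT (p OR (NOT q))) AND (NOT (q AND p))) -> ((d -> p) OR (d <-> (NOT d))) = F -> T = T
NOT (((NOT (p OR (NOT q))) AND (NOT (q AND p))) -> ((d -> p) OR (d <-> (NOT d)))) = F

F


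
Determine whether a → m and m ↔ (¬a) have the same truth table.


Compare truth tables:
a | m | φ | ψ
-------------
F | F | T | F
T | F | F | T
F | T | T | T
T | T | T | F
They differ at row 1 (a=F, m=F): φ=T but ψ=F.

No, they are not logically equivalent.


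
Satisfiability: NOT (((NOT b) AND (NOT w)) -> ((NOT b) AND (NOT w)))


Check all 4 assignments over {b, w}:
b | w | φ
---------
F | F | F
T | F | F
F | T | F
T | T | F
No assignment makes the formula true.

Unsatisfiable.


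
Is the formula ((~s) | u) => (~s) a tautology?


Build the truth table over {s, u}:
s | u | φ
---------
False | False | True
True | False | True
False | True | True
True | True | False
Counterexample at row 4: with s=True, u=True, the formula is False.

No, it is not a tautology.


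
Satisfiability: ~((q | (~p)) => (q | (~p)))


Check all 4 assignments over {p, q}:
p | q | φ
---------
False | False | False
True | False | False
False | True | False
True | True | False
No assignment makes the formula true.

Unsatisfiable.


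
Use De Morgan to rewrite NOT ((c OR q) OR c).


De Morgan: the negation of a disjunction is the conjunction of the negations.
Distribute NOT across OR, flipping it to AND, and negate each literal.

((NOT c) AND (NOT q)) AND (NOT c)


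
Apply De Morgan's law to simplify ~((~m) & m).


De Morgan: the negation of a conjunction is the disjunction of the negations.
Distribute ~ across &, flipping it to |, and negate each literal.

m | (~m)


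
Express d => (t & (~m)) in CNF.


Step 1: Rewrite d → (t ∧ (¬m)) as ¬d ∨ (t ∧ (¬m)).
Step 2: Distribute ∨ over ∧.

((~d) | t) & ((~d) | (~m))


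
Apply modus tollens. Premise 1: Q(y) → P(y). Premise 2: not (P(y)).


Modus tollens: from (P → Q) and ¬Q, infer ¬P.
Q = 'P(y)' is denied; since P → Q, P must also fail.

Not (Q(y)).


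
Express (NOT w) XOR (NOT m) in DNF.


Step 1: (¬w) ⊕ (¬m) is true exactly when they disagree: ((¬w) ∧ ¬(¬m)) ∨ (¬(¬w) ∧ (¬m)).
Step 2: Eliminate any double negations (¬¬X = X).

((NOT w) AND m) OR (w AND (NOT m))


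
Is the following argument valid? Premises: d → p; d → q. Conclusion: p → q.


This is (no valid rule). There exist truth assignments where the premises are all true but the conclusion is false.

Invalid.


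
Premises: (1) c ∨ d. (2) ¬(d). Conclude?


Disjunctive syllogism: from (P ∨ Q) and ¬P, infer Q.
One disjunct, 'd', is ruled out; the other must hold.

c


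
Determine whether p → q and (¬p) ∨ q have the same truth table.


Compare truth tables:
p | q | φ | ψ
-------------
F | F | T | T
T | F | F | F
F | T | T | T
T | T | T | T
The columns φ and ψ agree on every row.

Yes, they are logically equivalent.


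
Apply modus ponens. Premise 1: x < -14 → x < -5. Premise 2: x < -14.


Modus ponens: from (P → Q) and P, infer Q.
P = 'x < -14' is asserted, and P → Q holds, so Q follows.

x < -5.


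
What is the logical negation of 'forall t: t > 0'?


¬(forall x: φ) = exists x: ¬φ, and ¬(exists x: φ) = forall x: ¬φ.
Apply to the universal statement.

exists t: ~(t > 0)


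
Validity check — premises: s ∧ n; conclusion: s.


This matches the form of conjunction elimination: the conclusion follows in every model of the premises.

Valid.


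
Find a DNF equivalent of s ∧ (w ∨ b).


Step 1: Distribute ∧ over ∨: s ∧ (w ∨ b) = (s ∧ w) ∨ (s ∧ b).

(s ∧ w) ∨ (s ∧ b)


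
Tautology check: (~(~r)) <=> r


Build the truth table over {r}:
r | φ
-----
False | True
True | True
Every row evaluates to true.

Yes, it is a tautology.


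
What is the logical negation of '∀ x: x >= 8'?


¬(∀ x: φ) = ∃ x: ¬φ, and ¬(∃ x: φ) = ∀ x: ¬φ.
Apply to the universal statement.

∃ x: ¬(x >= 8)


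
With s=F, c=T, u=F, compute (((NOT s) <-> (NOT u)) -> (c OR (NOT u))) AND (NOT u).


Substitute s=F, c=T, u=F:
NOT s = T
NOT u = T
(NOT s) <-> (NOT u) = T <-> T = T
NOT u = T
c OR (NOT u) = T OR T = T
((NOT s) <-> (NOT u)) -> (c OR (NOT u)) = T -> T = T
NOT u = T
(((NOT s) <-> (NOT u)) -> (c OR (NOT u))) AND (NOT u) = T AND T = T

T


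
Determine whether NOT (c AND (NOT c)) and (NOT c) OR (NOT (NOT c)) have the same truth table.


Compare truth tables:
c | φ | ψ
---------
F | T | T
T | T | T
The columns φ and ψ agree on every row.

Yes, they are logically equivalent.


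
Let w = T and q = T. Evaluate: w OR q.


Disjunction is false only when both operands are false.
Substitute: w=T, q=T.
T OR T evaluates to T.

T


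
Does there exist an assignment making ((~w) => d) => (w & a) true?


Search for a satisfying assignment over {a, d, w}.
Try a=False, d=False, w=False: the formula evaluates to True.
A satisfying assignment exists.

Satisfiable.


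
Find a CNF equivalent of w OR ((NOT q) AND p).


Step 1: Distribute ∨ over ∧: w ∨ ((¬q) ∧ p) = (w ∨ (¬q)) ∧ (w ∨ p).

(w OR (NOT q)) AND (w OR p)


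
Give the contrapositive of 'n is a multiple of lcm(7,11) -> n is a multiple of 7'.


The contrapositive of (P → Q) is (¬Q → ¬P); it is logically equivalent to the original.
Here P = 'n is a multiple of lcm(7,11)' and Q = 'n is a multiple of 7'.

If not (n is a multiple of 7), then not (n is a multiple of lcm(7,11)).


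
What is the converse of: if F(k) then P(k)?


The converse of (P → Q) is (Q → P). It is not in general equivalent to the original.
Here P = 'F(k)' and Q = 'P(k)'.

If P(k), then F(k).


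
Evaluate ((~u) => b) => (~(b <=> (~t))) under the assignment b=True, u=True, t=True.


Substitute b=True, u=True, t=True:
~u = False
(~u) => b = False => True = True
~t = False
b <=> (~t) = True <=> False = False
~(b <=> (~t)) = True
((~u) => b) => (~(b <=> (~t))) = True => True = True

True


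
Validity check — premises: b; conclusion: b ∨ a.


This matches the form of disjunction introduction: the conclusion follows in every model of the premises.

Valid.


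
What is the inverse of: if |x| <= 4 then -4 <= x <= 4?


The inverse of (P → Q) is (¬P → ¬Q). It is equivalent to the converse, not to the original.
Here P = '|x| <= 4' and Q = '-4 <= x <= 4'.

If not (|x| <= 4), then not (-4 <= x <= 4).


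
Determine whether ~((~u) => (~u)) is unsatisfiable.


Truth table over {u}:
u | φ
-----
False | False
True | False
Every row is false.

Yes, it is a contradiction.


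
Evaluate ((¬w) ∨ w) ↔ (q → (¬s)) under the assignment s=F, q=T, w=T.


Substitute s=F, q=T, w=T:
¬w = F
(¬w) ∨ w = F ∨ T = T
¬s = T
q → (¬s) = T → T = T
((¬w) ∨ w) ↔ (q → (¬s)) = T ↔ T = T

T


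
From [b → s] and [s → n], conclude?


Hypothetical syllogism: from (P → Q) and (Q → R), infer (P → R).
Chain the two implications through the shared middle term 's'.

b → n


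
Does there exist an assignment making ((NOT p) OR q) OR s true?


Search for a satisfying assignment over {p, q, s}.
Try p=F, q=F, s=F: the formula evaluates to T.
A satisfying assignment exists.

Satisfiable.


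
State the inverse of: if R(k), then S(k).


The inverse of (P → Q) is (¬P → ¬Q). It is equivalent to the converse, not to the original.
Here P = 'R(k)' and Q = 'S(k)'.

If not (R(k)), then not (S(k)).


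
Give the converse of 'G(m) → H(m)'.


The converse of (P → Q) is (Q → P). It is not in general equivalent to the original.
Here P = 'G(m)' and Q = 'H(m)'.

If H(m), then G(m).


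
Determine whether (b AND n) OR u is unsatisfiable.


Truth table over {b, n, u}:
b | n | u | φ
-------------
F | F | F | F
T | F | F | F
F | T | F | F
T | T | F | T
F | F | T | T
T | F | T | T
F | T | T | T
T | T | T | T
Satisfying assignment at row 4: b=T, n=T, u=F gives T.

No, it is not a contradiction.


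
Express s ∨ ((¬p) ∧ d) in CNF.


Step 1: Distribute ∨ over ∧: s ∨ ((¬p) ∧ d) = (s ∨ (¬p)) ∧ (s ∨ d).

(s ∨ (¬p)) ∧ (s ∨ d)


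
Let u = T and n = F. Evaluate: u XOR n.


Exclusive or is true when exactly one operand is true.
Substitute: u=T, n=F.
T XOR F evaluates to T.

T


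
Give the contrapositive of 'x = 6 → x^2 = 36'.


The contrapositive of (P → Q) is (¬Q → ¬P); it is logically equivalent to the original.
Here P = 'x = 6' and Q = 'x^2 = 36'.

If not (x^2 = 36), then not (x = 6).


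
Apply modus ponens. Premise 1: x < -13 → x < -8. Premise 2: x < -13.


Modus ponens: from (P → Q) and P, infer Q.
P = 'x < -13' is asserted, and P → Q holds, so Q follows.

x < -8.


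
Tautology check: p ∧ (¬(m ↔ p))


Build the truth table over {m, p}:
m | p | φ
---------
F | F | F
T | F | F
F | T | T
T | T | F
Counterexample at row 1: with m=F, p=F, the formula is F.

No, it is not a tautology.


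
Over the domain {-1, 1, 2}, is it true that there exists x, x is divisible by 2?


Evaluate the predicate on each element: -1:F, 1:F, 2:T.
Witness x = 2 satisfies the predicate.

T


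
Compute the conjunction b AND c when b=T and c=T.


Conjunction is true only when both operands are true.
Substitute: b=T, c=T.
T AND T evaluates to T.

T


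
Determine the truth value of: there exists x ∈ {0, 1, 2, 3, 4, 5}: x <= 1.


Evaluate the predicate on each element: 0:T, 1:T, 2:F, 3:F, 4:F, 5:F.
Witness x = 0 satisfies the predicate.

T


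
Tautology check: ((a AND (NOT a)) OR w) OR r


Build the truth table over {a, r, w}:
a | r | w | φ
-------------
F | F | F | F
T | F | F | F
F | T | F | T
T | T | F | T
F | F | T | T
T | F | T | T
F | T | T | T
T | T | T | T
Counterexample at row 1: with a=F, r=F, w=F, the formula is F.

No, it is not a tautology.


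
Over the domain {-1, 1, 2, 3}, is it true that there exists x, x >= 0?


Evaluate the predicate on each element: -1:F, 1:T, 2:T, 3:T.
Witness x = 1 satisfies the predicate.

T


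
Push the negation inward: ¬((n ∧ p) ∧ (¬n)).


De Morgan: the negation of a conjunction is the disjunction of the negations.
Distribute ¬ across ∧, flipping it to ∨, and negate each literal.

((¬n) ∨ (¬p)) ∨ n


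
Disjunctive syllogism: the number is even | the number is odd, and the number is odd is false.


Disjunctive syllogism: from (P ∨ Q) and ¬P, infer Q.
One disjunct, 'the number is odd', is ruled out; the other must hold.

the number is even


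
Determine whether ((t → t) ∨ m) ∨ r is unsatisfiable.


Truth table over {m, r, t}:
m | r | t | φ
-------------
F | F | F | T
T | F | F | T
F | T | F | T
T | T | F | T
F | F | T | T
T | F | T | T
F | T | T | T
T | T | T | T
Satisfying assignment at row 1: m=F, r=F, t=F gives T.

No, it is not a contradiction.


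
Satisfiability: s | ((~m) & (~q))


Search for a satisfying assignment over {m, q, s}.
Try m=False, q=False, s=False: the formula evaluates to True.
A satisfying assignment exists.

Satisfiable.


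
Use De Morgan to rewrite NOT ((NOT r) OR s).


De Morgan: the negation of a disjunction is the conjunction of the negations.
Distribute NOT across OR, flipping it to AND, and negate each literal.

r AND (NOT s)


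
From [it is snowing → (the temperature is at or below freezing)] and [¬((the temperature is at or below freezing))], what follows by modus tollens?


Modus tollens: from (P → Q) and ¬Q, infer ¬P.
Q = '(the temperature is at or below freezing)' is denied; since P → Q, P must also fail.

Not (it is snowing).


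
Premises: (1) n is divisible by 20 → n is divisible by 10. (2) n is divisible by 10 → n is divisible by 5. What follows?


Hypothetical syllogism: from (P → Q) and (Q → R), infer (P → R).
Chain the two implications through the shared middle term 'n is divisible by 10'.

n is divisible by 20 → n is divisible by 5


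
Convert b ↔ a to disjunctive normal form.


Step 1: b ↔ a is true exactly when both agree: (b ∧ a) ∨ (¬b ∧ ¬a).

(b ∧ a) ∨ ((¬b) ∧ (¬a))


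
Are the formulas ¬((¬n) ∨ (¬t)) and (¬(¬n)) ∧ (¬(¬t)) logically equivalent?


Compare truth tables:
n | t | φ | ψ
-------------
F | F | F | F
T | F | F | F
F | T | F | F
T | T | T | T
The columns φ and ψ agree on every row.

Yes, they are logically equivalent.


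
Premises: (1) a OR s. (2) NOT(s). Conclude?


Disjunctive syllogism: from (P ∨ Q) and ¬P, infer Q.
One disjunct, 's', is ruled out; the other must hold.

a


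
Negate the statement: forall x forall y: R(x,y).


Negation flips each quantifier (∀↔∃) and negates the inner predicate.
¬(forall x forall y: φ) = exists x exists y: ¬φ.

exists x exists y: ~(R(x,y))


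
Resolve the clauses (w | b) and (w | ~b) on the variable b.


The clauses contain complementary literals b and ~b.
Resolution eliminates this pair and disjoins the remaining literals (merging duplicates).

w


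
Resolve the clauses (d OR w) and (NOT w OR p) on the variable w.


The clauses contain complementary literals w and NOTw.
Resolution eliminates this pair and disjoins the remaining literals (merging duplicates).

(d OR p)


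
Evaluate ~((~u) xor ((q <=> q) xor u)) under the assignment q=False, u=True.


Substitute q=False, u=True:
~u = False
q <=> q = False <=> False = True
(q <=> q) xor u = True xor True = False
(~u) xor ((q <=> q) xor u) = False xor False = False
~((~u) xor ((q <=> q) xor u)) = True

True


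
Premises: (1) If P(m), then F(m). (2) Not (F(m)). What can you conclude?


Modus tollens: from (P → Q) and ¬Q, infer ¬P.
Q = 'F(m)' is denied; since P → Q, P must also fail.

Not (P(m)).


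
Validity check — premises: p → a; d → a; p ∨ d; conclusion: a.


This matches the form of proof by cases: the conclusion follows in every model of the premises.

Valid.


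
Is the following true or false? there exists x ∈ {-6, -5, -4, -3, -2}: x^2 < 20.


Evaluate the predicate on each element: -6:F, -5:F, -4:T, -3:T, -2:T.
Witness x = -4 satisfies the predicate.

T


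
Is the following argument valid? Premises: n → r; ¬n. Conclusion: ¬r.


This is denying the antecedent (fallacy). There exist truth assignments where the premises are all true but the conclusion is false.

Invalid.


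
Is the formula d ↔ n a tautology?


Build the truth table over {d, n}:
d | n | φ
---------
F | F | T
T | F | F
F | T | F
T | T | T
Counterexample at row 2: with d=T, n=F, the formula is F.

No, it is not a tautology.


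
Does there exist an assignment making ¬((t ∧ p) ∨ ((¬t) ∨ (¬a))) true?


Search for a satisfying assignment over {a, p, t}.
Try a=T, p=F, t=T: the formula evaluates to T.
A satisfying assignment exists.

Satisfiable.


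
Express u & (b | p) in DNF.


Step 1: Distribute ∧ over ∨: u ∧ (b ∨ p) = (u ∧ b) ∨ (u ∧ p).

(u & b) | (u & p)


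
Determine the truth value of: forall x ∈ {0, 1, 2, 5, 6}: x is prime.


Evaluate the predicate on each element: 0:False, 1:False, 2:True, 5:True, 6:False.
Counterexample x = 0 fails the predicate.

False


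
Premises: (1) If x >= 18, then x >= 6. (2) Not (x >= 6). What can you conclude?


Modus tollens: from (P → Q) and ¬Q, infer ¬P.
Q = 'x >= 6' is denied; since P → Q, P must also fail.

Not (x >= 18).


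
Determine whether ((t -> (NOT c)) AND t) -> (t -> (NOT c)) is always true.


Build the truth table over {c, t}:
c | t | φ
---------
F | F | T
T | F | T
F | T | T
T | T | T
Every row evaluates to true.

Yes, it is a tautology.


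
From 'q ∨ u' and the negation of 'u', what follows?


Disjunctive syllogism: from (P ∨ Q) and ¬P, infer Q.
One disjunct, 'u', is ruled out; the other must hold.

q


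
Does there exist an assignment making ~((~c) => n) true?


Search for a satisfying assignment over {c, n}.
Try c=False, n=False: the formula evaluates to True.
A satisfying assignment exists.

Satisfiable.


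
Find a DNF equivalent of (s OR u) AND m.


Step 1: Distribute ∧ over ∨: (s ∨ u) ∧ m = (s ∧ m) ∨ (u ∧ m).

(s AND m) OR (u AND m)


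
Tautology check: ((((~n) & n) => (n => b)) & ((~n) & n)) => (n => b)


Build the truth table over {b, n}:
b | n | φ
---------
False | False | True
True | False | True
False | True | True
True | True | True
Every row evaluates to true.

Yes, it is a tautology.


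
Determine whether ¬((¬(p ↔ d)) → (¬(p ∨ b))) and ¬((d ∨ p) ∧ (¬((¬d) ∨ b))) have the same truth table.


Compare truth tables:
b | d | p | φ | ψ
-----------------
F | F | F | F | T
T | F | F | F | T
F | T | F | F | F
T | T | F | T | T
F | F | T | T | T
T | F | T | T | T
F | T | T | F | F
T | T | T | F | T
They differ at row 1 (b=F, d=F, p=F): φ=F but ψ=T.

No, they are not logically equivalent.


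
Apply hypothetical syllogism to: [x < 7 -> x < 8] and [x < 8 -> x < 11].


Hypothetical syllogism: from (P → Q) and (Q → R), infer (P → R).
Chain the two implications through the shared middle term 'x < 8'.

x < 7 -> x < 11


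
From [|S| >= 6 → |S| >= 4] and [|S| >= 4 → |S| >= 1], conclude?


Hypothetical syllogism: from (P → Q) and (Q → R), infer (P → R).
Chain the two implications through the shared middle term '|S| >= 4'.

|S| >= 6 → |S| >= 1


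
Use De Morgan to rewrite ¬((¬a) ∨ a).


De Morgan: the negation of a disjunction is the conjunction of the negations.
Distribute ¬ across ∨, flipping it to ∧, and negate each literal.

a ∧ (¬a)


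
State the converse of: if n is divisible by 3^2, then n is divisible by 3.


The converse of (P → Q) is (Q → P). It is not in general equivalent to the original.
Here P = 'n is divisible by 3^2' and Q = 'n is divisible by 3'.

If n is divisible by 3, then n is divisible by 3^2.


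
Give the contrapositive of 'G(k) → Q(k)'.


The contrapositive of (P → Q) is (¬Q → ¬P); it is logically equivalent to the original.
Here P = 'G(k)' and Q = 'Q(k)'.

If not (Q(k)), then not (G(k)).


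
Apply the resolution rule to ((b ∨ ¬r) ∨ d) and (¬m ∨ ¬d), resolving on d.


The clauses contain complementary literals d and ¬d.
Resolution eliminates this pair and disjoins the remaining literals (merging duplicates).

((¬r ∨ b) ∨ ¬m)


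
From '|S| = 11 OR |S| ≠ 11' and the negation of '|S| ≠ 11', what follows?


Disjunctive syllogism: from (P ∨ Q) and ¬P, infer Q.
One disjunct, '|S| ≠ 11', is ruled out; the other must hold.

|S| = 11


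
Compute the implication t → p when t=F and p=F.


Implication is false only when antecedent is true and consequent is false.
Substitute: t=F, p=F.
F → F evaluates to T.

T


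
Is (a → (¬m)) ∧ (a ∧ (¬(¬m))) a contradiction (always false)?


Truth table over {a, m}:
a | m | φ
---------
F | F | F
T | F | F
F | T | F
T | T | F
Every row is false.

Yes, it is a contradiction.


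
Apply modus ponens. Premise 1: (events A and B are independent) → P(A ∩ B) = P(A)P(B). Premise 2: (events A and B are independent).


Modus ponens: from (P → Q) and P, infer Q.
P = '(events A and B are independent)' is asserted, and P → Q holds, so Q follows.

P(A ∩ B) = P(A)P(B).


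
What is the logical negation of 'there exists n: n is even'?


¬(for all x: φ) = there exists x: ¬φ, and ¬(there exists x: φ) = for all x: ¬φ.
Apply to the existential statement.

for all n: NOT(n is even)


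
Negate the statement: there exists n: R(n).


¬(for all x: φ) = there exists x: ¬φ, and ¬(there exists x: φ) = for all x: ¬φ.
Apply to the existential statement.

for all n: NOT(R(n))


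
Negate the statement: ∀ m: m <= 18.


¬(∀ x: φ) = ∃ x: ¬φ, and ¬(∃ x: φ) = ∀ x: ¬φ.
Apply to the universal statement.

∃ m: ¬(m <= 18)


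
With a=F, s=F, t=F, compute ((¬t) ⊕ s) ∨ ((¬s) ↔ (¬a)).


Substitute a=F, s=F, t=F:
¬t = T
(¬t) ⊕ s = T ⊕ F = T
¬s = T
¬a = T
(¬s) ↔ (¬a) = T ↔ T = T
((¬t) ⊕ s) ∨ ((¬s) ↔ (¬a)) = T ∨ T = T

T


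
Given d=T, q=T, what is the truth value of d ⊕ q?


Exclusive or is true when exactly one operand is true.
Substitute: d=T, q=T.
T ⊕ T evaluates to F.

F


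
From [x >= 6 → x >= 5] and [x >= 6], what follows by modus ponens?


Modus ponens: from (P → Q) and P, infer Q.
P = 'x >= 6' is asserted, and P → Q holds, so Q follows.

x >= 5.


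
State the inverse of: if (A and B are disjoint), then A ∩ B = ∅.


The inverse of (P → Q) is (¬P → ¬Q). It is equivalent to the converse, not to the original.
Here P = '(A and B are disjoint)' and Q = 'A ∩ B = ∅'.

If not ((A and B are disjoint)), then not (A ∩ B = ∅).


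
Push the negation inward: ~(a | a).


De Morgan: the negation of a disjunction is the conjunction of the negations.
Distribute ~ across |, flipping it to &, and negate each literal.

(~a) & (~a)


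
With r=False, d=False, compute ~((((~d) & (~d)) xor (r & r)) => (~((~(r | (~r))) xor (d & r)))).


Substitute r=False, d=False:
… (earlier sub-steps elided)
r & r = False & False = False
((~d) & (~d)) xor (r & r) = True xor False = True
~r = True
r | (~r) = False | True = True
~(r | (~r)) = False
d & r = False & False = False
(~(r | (~r))) xor (d & r) = False xor False = False
~((~(r | (~r))) xor (d & r)) = True
(((~d) & (~d)) xor (r & r)) => (~((~(r | (~r))) xor (d & r))) = True => True = True
~((((~d) & (~d)) xor (r & r)) => (~((~(r | (~r))) xor (d & r)))) = False

False


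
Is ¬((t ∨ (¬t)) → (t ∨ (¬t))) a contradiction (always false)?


Truth table over {t}:
t | φ
-----
F | F
T | F
Every row is false.

Yes, it is a contradiction.


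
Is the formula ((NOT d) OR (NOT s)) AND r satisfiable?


Search for a satisfying assignment over {d, r, s}.
Try d=F, r=T, s=F: the formula evaluates to T.
A satisfying assignment exists.

Satisfiable.


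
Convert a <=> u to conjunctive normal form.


Step 1: Rewrite a ↔ u as (a → u) ∧ (u → a).
Step 2: Rewrite each implication as a disjunction.

((~a) | u) & ((~u) | a)


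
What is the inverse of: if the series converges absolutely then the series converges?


The inverse of (P → Q) is (¬P → ¬Q). It is equivalent to the converse, not to the original.
Here P = 'the series converges absolutely' and Q = 'the series converges'.

If not (the series converges absolutely), then not (the series converges).


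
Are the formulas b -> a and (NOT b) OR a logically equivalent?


Compare truth tables:
a | b | φ | ψ
-------------
F | F | T | T
T | F | T | T
F | T | F | F
T | T | T | T
The columns φ and ψ agree on every row.

Yes, they are logically equivalent.


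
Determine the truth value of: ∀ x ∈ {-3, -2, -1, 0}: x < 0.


Evaluate the predicate on each element: -3:T, -2:T, -1:T, 0:F.
Counterexample x = 0 fails the predicate.

F


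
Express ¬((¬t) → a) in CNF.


Step 1: Rewrite (¬t) → a as ¬(¬t) ∨ a.
Step 2: Negate: ¬(¬(¬t) ∨ a) = (¬t) ∧ ¬a (De Morgan + double negation).

(¬t) ∧ (¬a)


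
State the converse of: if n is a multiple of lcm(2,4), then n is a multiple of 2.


The converse of (P → Q) is (Q → P). It is not in general equivalent to the original.
Here P = 'n is a multiple of lcm(2,4)' and Q = 'n is a multiple of 2'.

If n is a multiple of 2, then n is a multiple of lcm(2,4).
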